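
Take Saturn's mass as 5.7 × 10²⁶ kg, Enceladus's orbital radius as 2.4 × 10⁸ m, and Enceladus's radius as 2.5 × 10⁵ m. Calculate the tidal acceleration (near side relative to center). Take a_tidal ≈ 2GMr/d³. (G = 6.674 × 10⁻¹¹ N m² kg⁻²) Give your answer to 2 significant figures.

1.4 × 10⁻³ m/s²

Differencing GM/(d−r)² and GM/d² to first order in r/d gives 2GMr/d³.
a_tidal = 2GMr/d³
        = 2 × (6.674 × 10⁻¹¹) × (5.7 × 10²⁶) × (2.5 × 10⁵) / (2.4 × 10⁸)³
        = 1.4 × 10⁻³ m/s²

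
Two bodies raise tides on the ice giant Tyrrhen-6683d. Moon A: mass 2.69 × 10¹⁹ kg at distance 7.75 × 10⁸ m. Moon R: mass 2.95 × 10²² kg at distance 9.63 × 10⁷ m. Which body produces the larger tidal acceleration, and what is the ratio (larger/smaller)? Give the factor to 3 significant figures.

Moon R, by a factor of ≈ 5.72 × 10⁵

Compare M/d³ for the two perturbers:
Moon A: (2.69 × 10¹⁹) / (7.75 × 10⁸)³ = 5.779 × 10⁻⁸
Moon R: (2.95 × 10²²) / (9.63 × 10⁷)³ = 3.303 × 10⁻²
Ratio (larger/smaller) = 5.72 × 10⁵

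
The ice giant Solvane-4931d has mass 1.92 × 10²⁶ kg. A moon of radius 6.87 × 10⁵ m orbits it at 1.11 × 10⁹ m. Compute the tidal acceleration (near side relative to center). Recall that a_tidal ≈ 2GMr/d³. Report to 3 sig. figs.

Differencing GM/(d−r)² and GM/d² to first order in r/d gives 2GMr/d³.
a_tidal = 2GMr/d³
        = 2 × (6.674 × 10⁻¹¹) × (1.92 × 10²⁶) × (6.87 × 10⁵) / (1.11 × 10⁹)³
        = 1.29 × 10⁻⁵ m/s²

1.29 × 10⁻⁵ m/s²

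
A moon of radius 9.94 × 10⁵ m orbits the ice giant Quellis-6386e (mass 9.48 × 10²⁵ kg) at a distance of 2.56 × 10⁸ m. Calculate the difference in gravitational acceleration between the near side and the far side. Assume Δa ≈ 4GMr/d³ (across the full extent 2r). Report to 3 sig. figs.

1.50 × 10⁻³ m/s²

Near-to-far spans 2r, so the tidal difference is twice the near-to-center value: 4GMr/d³.
a_tidal = 4GMr/d³
        = 4 × (6.674 × 10⁻¹¹) × (9.48 × 10²⁵) × (9.94 × 10⁵) / (2.56 × 10⁸)³
        = 1.50 × 10⁻³ m/s²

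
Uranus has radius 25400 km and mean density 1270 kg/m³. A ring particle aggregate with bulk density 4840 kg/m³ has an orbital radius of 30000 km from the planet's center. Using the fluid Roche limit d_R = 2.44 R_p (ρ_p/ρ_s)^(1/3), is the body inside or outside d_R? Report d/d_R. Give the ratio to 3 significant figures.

inside; d/d_R ≈ 0.756

d_R = 2.44 × (25400 km) × (1270/4840)^(1/3) = 39680 km
d/d_R = (30000) / (39680) = 0.756
Since d/d_R < 1, the body is inside the Roche limit.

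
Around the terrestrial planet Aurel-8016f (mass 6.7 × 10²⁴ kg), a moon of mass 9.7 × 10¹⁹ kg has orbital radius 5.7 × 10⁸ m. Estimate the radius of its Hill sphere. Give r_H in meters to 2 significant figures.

9.6 × 10⁶ m

r_H ≈ a (m/3M)^(1/3)
    = (5.7 × 10⁸) × (9.7 × 10¹⁹ / (3 × 6.7 × 10²⁴))^(1/3)
    = 9.6 × 10⁶ m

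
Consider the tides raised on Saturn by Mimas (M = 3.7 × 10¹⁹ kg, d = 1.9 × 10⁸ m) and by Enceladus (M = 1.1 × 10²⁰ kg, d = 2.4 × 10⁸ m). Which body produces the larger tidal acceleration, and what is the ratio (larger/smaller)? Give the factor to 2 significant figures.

Tidal stretch scales as M/d³; compute that for each body.
Mimas: (3.7 × 10¹⁹) / (1.9 × 10⁸)³ = 5.394 × 10⁻⁶
Enceladus: (1.1 × 10²⁰) / (2.4 × 10⁸)³ = 7.957 × 10⁻⁶
Ratio (larger/smaller) = 1.5

Enceladus, by a factor of ≈ 1.5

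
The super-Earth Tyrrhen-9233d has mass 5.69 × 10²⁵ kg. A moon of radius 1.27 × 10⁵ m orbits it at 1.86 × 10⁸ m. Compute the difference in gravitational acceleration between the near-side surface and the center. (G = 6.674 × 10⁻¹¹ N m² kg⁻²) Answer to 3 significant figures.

1.50 × 10⁻⁴ m/s²

Δg = 2GMr/d³
   = 2 × (6.674 × 10⁻¹¹) × (5.69 × 10²⁵) × (1.27 × 10⁵) / (1.86 × 10⁸)³
   = 1.50 × 10⁻⁴ m/s²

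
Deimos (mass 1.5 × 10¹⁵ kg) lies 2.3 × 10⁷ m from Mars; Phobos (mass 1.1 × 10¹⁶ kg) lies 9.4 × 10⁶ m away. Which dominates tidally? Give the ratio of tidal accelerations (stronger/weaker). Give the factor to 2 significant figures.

Tidal stretch scales as M/d³; compute that for each body.
Deimos: (1.5 × 10¹⁵) / (2.3 × 10⁷)³ = 1.233 × 10⁻⁷
Phobos: (1.1 × 10¹⁶) / (9.4 × 10⁶)³ = 1.324 × 10⁻⁵
Ratio (larger/smaller) = 110

Phobos, by a factor of ≈ 110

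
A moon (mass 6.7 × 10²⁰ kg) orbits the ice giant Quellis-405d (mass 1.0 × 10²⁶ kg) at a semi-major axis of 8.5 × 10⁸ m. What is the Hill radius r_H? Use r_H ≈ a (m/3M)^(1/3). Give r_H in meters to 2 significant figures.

1.1 × 10⁷ m

r_H ≈ a (m/3M)^(1/3)
    = (8.5 × 10⁸) × (6.7 × 10²⁰ / (3 × 1.0 × 10²⁶))^(1/3)
    = 1.1 × 10⁷ m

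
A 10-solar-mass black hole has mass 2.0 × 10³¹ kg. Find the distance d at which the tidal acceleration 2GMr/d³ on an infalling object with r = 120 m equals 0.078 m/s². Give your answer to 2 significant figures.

1.6 × 10⁸ m

2GMr/d³ = a_tidal  ⇒  d = (2GMr / a_tidal)^(1/3)
d = (2 × 6.674×10⁻¹¹ × (2.0 × 10³¹) × (120) / (0.078))^(1/3)
  = 1.6 × 10⁸ m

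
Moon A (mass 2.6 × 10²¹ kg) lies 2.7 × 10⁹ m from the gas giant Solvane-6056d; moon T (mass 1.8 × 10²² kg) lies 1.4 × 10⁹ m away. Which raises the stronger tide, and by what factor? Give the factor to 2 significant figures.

Compare M/d³ for the two perturbers:
Moon A: (2.6 × 10²¹) / (2.7 × 10⁹)³ = 1.321 × 10⁻⁷
Moon T: (1.8 × 10²²) / (1.4 × 10⁹)³ = 6.560 × 10⁻⁶
Ratio (larger/smaller) = 50

Moon T, by a factor of ≈ 50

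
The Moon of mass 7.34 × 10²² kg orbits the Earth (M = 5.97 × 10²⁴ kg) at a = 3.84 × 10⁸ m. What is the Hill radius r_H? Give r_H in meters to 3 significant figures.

r_H ≈ a (m/3M)^(1/3)
    = (3.84 × 10⁸) × (7.34 × 10²² / (3 × 5.97 × 10²⁴))^(1/3)
    = 6.15 × 10⁷ m

6.15 × 10⁷ m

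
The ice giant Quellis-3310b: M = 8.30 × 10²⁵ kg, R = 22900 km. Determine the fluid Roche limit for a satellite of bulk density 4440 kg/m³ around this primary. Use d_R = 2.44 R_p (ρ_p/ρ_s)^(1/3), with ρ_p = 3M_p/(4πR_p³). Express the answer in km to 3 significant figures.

ρ_p = 3M_p/(4πR_p³) = 3 × (8.30 × 10²⁵) / (4π × (2.29 × 10⁷ m)³) = 1650 kg/m³
d_R = 2.44 × 22900 km × (1650/4440)^(1/3)
    = 40200 km

40200 km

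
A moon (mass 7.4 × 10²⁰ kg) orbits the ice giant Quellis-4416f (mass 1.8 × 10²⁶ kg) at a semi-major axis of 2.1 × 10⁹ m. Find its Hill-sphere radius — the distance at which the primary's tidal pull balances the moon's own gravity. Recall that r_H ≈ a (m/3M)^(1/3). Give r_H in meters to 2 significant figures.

r_H ≈ a (m/3M)^(1/3)
    = (2.1 × 10⁹) × (7.4 × 10²⁰ / (3 × 1.8 × 10²⁶))^(1/3)
    = 2.3 × 10⁷ m

2.3 × 10⁷ m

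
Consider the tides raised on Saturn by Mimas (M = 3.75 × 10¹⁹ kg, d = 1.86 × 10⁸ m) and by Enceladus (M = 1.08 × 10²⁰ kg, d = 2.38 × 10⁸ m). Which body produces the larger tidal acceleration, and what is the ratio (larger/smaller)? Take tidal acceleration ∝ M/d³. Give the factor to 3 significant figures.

Enceladus, by a factor of ≈ 1.37

Tidal stretch scales as M/d³; compute that for each body.
Mimas: (3.75 × 10¹⁹) / (1.86 × 10⁸)³ = 5.828 × 10⁻⁶
Enceladus: (1.08 × 10²⁰) / (2.38 × 10⁸)³ = 8.011 × 10⁻⁶
Ratio (larger/smaller) = 1.37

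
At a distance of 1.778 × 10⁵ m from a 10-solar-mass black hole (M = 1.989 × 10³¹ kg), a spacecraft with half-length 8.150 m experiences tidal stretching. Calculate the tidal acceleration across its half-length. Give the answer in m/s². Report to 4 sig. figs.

3.850 × 10⁶ m/s²

Δg = 2GMr/d³
   = 2 × (6.674 × 10⁻¹¹) × (1.989 × 10³¹) × (8.150) / (1.778 × 10⁵)³
   = 3.850 × 10⁶ m/s²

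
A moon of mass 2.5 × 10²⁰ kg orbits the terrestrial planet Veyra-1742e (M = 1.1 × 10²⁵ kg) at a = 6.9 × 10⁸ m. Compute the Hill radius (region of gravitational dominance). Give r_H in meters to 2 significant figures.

r_H ≈ a (m/3M)^(1/3)
    = (6.9 × 10⁸) × (2.5 × 10²⁰ / (3 × 1.1 × 10²⁵))^(1/3)
    = 1.4 × 10⁷ m

1.4 × 10⁷ m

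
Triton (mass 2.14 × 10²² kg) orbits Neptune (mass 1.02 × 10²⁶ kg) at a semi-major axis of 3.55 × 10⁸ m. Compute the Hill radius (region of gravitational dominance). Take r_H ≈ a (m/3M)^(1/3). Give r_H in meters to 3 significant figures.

1.46 × 10⁷ m

r_H ≈ a (m/3M)^(1/3)
    = (3.55 × 10⁸) × (2.14 × 10²² / (3 × 1.02 × 10²⁶))^(1/3)
    = 1.46 × 10⁷ m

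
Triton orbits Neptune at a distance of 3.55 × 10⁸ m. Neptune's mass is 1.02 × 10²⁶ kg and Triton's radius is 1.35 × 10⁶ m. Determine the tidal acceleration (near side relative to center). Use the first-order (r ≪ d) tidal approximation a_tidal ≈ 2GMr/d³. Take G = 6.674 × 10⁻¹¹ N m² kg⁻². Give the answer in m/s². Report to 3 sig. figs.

4.11 × 10⁻⁴ m/s²

Δa = 2GMr/d³
   = 2 × (6.674 × 10⁻¹¹) × (1.02 × 10²⁶) × (1.35 × 10⁶) / (3.55 × 10⁸)³
   = 4.11 × 10⁻⁴ m/s²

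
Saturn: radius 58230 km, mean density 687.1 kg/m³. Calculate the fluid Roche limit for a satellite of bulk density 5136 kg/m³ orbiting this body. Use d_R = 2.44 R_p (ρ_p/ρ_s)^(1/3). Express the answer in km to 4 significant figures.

72670 km

d_R = 2.44 × 58230 km × (687.1/5136)^(1/3)
    = 72670 km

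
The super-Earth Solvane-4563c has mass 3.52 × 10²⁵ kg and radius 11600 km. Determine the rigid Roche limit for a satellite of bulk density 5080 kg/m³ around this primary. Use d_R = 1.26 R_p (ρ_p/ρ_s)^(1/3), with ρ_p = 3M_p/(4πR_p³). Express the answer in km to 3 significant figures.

14900 km

ρ_p = 3M_p/(4πR_p³) = 3 × (3.52 × 10²⁵) / (4π × (1.16 × 10⁷ m)³) = 5380 kg/m³
d_R = 1.26 × 11600 km × (5380/5080)^(1/3)
    = 14900 km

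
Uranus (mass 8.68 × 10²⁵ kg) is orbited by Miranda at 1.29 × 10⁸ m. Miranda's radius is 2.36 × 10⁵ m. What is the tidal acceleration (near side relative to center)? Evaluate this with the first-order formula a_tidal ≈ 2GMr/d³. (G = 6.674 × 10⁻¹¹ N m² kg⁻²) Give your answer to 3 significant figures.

1.27 × 10⁻³ m/s²

Since r ≪ d, expand the inverse-square field across one radius to get the leading 2GMr/d³ term.
Δa = 2GMr/d³
   = 2 × (6.674 × 10⁻¹¹) × (8.68 × 10²⁵) × (2.36 × 10⁵) / (1.29 × 10⁸)³
   = 1.27 × 10⁻³ m/s²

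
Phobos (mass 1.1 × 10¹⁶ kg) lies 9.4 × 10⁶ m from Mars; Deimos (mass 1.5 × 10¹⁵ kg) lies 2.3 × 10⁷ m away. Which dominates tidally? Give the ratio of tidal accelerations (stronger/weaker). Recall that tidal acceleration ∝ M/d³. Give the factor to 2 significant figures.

Compare M/d³ for the two perturbers:
Phobos: (1.1 × 10¹⁶) / (9.4 × 10⁶)³ = 1.324 × 10⁻⁵
Deimos: (1.5 × 10¹⁵) / (2.3 × 10⁷)³ = 1.233 × 10⁻⁷
Ratio (larger/smaller) = 110

Phobos, by a factor of ≈ 110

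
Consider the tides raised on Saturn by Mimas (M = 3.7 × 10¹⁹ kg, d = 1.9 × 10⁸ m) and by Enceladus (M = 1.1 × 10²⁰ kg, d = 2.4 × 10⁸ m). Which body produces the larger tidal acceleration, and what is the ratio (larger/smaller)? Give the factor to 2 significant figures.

Compare M/d³ for the two perturbers:
Mimas: (3.7 × 10¹⁹) / (1.9 × 10⁸)³ = 5.394 × 10⁻⁶
Enceladus: (1.1 × 10²⁰) / (2.4 × 10⁸)³ = 7.957 × 10⁻⁶
Ratio (larger/smaller) = 1.5

Enceladus, by a factor of ≈ 1.5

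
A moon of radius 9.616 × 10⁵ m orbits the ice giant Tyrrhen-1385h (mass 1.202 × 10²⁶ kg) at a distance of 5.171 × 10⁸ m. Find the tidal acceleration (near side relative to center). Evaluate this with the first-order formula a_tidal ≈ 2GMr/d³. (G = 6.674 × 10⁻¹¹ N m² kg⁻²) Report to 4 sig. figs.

1.116 × 10⁻⁴ m/s²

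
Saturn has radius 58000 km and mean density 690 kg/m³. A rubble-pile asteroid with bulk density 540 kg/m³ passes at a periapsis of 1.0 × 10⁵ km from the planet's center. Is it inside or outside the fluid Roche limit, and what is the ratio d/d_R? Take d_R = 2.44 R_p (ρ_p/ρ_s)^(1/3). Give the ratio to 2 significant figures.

d_R = 2.44 × (58000 km) × (690/540)^(1/3) = 1.536 × 10⁵ km
d/d_R = (1.0 × 10⁵) / (1.536 × 10⁵) = 0.65
Since d/d_R < 1, the body is inside the Roche limit.

inside; d/d_R ≈ 0.65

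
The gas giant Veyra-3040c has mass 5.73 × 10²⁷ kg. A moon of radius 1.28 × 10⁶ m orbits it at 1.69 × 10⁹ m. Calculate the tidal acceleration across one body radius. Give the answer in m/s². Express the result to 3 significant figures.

Δa = 2GMr/d³
   = 2 × (6.674 × 10⁻¹¹) × (5.73 × 10²⁷) × (1.28 × 10⁶) / (1.69 × 10⁹)³
   = 2.03 × 10⁻⁴ m/s²

2.03 × 10⁻⁴ m/s²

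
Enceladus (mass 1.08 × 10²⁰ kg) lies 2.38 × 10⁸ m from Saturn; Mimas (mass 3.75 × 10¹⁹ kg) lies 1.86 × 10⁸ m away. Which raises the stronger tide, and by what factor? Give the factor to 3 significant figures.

Enceladus, by a factor of ≈ 1.37

The tide-raising term goes as M/d³ (the gradient of a 1/d² field).
Enceladus: (1.08 × 10²⁰) / (2.38 × 10⁸)³ = 8.011 × 10⁻⁶
Mimas: (3.75 × 10¹⁹) / (1.86 × 10⁸)³ = 5.828 × 10⁻⁶
Ratio (larger/smaller) = 1.37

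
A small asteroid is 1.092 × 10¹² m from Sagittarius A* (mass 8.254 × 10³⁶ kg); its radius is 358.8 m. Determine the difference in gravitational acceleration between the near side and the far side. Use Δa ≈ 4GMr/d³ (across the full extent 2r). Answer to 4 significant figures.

6.071 × 10⁻⁷ m/s²

Δa = 4GMr/d³
   = 4 × (6.674 × 10⁻¹¹) × (8.254 × 10³⁶) × (358.8) / (1.092 × 10¹²)³
   = 6.071 × 10⁻⁷ m/s²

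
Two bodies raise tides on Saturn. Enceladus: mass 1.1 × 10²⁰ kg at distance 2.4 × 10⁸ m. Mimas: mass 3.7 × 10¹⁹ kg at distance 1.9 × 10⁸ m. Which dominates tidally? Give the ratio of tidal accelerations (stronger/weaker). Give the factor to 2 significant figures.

Enceladus, by a factor of ≈ 1.5

Tidal acceleration ∝ M/d³, so compare M/d³ for each.
Enceladus: (1.1 × 10²⁰) / (2.4 × 10⁸)³ = 7.957 × 10⁻⁶
Mimas: (3.7 × 10¹⁹) / (1.9 × 10⁸)³ = 5.394 × 10⁻⁶
Ratio (larger/smaller) = 1.5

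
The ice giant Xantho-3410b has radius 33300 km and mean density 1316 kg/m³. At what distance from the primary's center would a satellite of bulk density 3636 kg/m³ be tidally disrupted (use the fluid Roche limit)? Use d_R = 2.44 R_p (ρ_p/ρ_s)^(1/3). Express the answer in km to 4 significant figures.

d_R = 2.44 × 33300 km × (1316/3636)^(1/3)
    = 57900 km

57900 km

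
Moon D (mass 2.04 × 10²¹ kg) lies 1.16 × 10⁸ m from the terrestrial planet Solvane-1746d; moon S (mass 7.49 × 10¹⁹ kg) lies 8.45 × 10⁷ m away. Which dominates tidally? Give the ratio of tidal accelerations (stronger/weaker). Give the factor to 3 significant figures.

Tidal stretch scales as M/d³; compute that for each body.
Moon D: (2.04 × 10²¹) / (1.16 × 10⁸)³ = 1.307 × 10⁻³
Moon S: (7.49 × 10¹⁹) / (8.45 × 10⁷)³ = 1.241 × 10⁻⁴
Ratio (larger/smaller) = 10.5

Moon D, by a factor of ≈ 10.5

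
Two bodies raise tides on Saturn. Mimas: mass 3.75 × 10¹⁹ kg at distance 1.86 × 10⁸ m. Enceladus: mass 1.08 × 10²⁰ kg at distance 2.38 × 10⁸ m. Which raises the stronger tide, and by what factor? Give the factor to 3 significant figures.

Compare M/d³ for the two perturbers:
Mimas: (3.75 × 10¹⁹) / (1.86 × 10⁸)³ = 5.828 × 10⁻⁶
Enceladus: (1.08 × 10²⁰) / (2.38 × 10⁸)³ = 8.011 × 10⁻⁶
Ratio (larger/smaller) = 1.37

Enceladus, by a factor of ≈ 1.37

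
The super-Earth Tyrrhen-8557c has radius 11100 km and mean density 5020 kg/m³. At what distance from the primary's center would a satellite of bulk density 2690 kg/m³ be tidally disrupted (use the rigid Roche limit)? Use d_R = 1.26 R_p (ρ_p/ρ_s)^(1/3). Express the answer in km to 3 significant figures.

17200 km

d_R = 1.26 × 11100 km × (5020/2690)^(1/3)
    = 17200 km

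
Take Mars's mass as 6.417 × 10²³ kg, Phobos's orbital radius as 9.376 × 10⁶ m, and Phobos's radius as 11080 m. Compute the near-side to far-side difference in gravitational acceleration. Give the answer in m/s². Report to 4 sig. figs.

2.303 × 10⁻³ m/s²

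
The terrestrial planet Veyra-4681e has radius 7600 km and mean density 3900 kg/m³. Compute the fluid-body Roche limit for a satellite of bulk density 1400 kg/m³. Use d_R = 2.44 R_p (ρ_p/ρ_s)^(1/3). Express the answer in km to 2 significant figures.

26000 km

d_R = 2.44 × 7600 km × (3900/1400)^(1/3)
    = 26000 km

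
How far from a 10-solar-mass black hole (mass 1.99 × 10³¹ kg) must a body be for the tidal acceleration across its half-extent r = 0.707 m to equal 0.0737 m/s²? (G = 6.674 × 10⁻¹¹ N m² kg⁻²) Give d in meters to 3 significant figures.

2.94 × 10⁷ m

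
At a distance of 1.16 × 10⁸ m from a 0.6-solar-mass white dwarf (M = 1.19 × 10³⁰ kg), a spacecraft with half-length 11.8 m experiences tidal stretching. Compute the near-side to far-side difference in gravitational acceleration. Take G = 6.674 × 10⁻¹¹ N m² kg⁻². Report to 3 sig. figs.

2.40 × 10⁻³ m/s²

Δa = 4GMr/d³
   = 4 × (6.674 × 10⁻¹¹) × (1.19 × 10³⁰) × (11.8) / (1.16 × 10⁸)³
   = 2.40 × 10⁻³ m/s²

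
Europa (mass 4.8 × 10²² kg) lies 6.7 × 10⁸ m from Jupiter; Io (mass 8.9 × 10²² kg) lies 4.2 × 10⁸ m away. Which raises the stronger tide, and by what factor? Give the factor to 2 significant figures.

Compare M/d³ for the two perturbers:
Europa: (4.8 × 10²²) / (6.7 × 10⁸)³ = 1.596 × 10⁻⁴
Io: (8.9 × 10²²) / (4.2 × 10⁸)³ = 1.201 × 10⁻³
Ratio (larger/smaller) = 7.5

Io, by a factor of ≈ 7.5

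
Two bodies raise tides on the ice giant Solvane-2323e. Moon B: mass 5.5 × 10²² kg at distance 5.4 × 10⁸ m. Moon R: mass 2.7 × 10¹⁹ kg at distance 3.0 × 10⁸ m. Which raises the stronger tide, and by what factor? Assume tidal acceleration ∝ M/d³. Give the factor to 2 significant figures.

Compare M/d³ for the two perturbers:
Moon B: (5.5 × 10²²) / (5.4 × 10⁸)³ = 3.493 × 10⁻⁴
Moon R: (2.7 × 10¹⁹) / (3.0 × 10⁸)³ = 1.000 × 10⁻⁶
Ratio (larger/smaller) = 350

Moon B, by a factor of ≈ 350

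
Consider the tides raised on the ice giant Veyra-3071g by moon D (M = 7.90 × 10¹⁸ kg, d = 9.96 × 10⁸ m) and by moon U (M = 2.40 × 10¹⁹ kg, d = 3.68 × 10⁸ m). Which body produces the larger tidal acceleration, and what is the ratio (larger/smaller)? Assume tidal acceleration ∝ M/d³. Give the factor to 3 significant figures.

Moon U, by a factor of ≈ 60.2

Tidal stretch scales as M/d³; compute that for each body.
Moon D: (7.90 × 10¹⁸) / (9.96 × 10⁸)³ = 7.996 × 10⁻⁹
Moon U: (2.40 × 10¹⁹) / (3.68 × 10⁸)³ = 4.816 × 10⁻⁷
Ratio (larger/smaller) = 60.2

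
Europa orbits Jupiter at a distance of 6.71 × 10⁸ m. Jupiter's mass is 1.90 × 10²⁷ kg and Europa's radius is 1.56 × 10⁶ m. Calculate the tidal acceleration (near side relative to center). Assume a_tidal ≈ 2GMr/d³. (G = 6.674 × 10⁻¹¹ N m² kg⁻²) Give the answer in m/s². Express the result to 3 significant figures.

1.31 × 10⁻³ m/s²

Since r ≪ d, expand the inverse-square field across one radius to get the leading 2GMr/d³ term.
Δa = 2GMr/d³
   = 2 × (6.674 × 10⁻¹¹) × (1.90 × 10²⁷) × (1.56 × 10⁶) / (6.71 × 10⁸)³
   = 1.31 × 10⁻³ m/s²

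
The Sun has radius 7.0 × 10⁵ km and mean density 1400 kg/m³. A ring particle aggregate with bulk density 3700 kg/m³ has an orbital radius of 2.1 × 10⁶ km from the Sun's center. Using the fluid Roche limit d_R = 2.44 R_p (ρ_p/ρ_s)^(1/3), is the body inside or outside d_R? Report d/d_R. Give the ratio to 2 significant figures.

outside; d/d_R ≈ 1.7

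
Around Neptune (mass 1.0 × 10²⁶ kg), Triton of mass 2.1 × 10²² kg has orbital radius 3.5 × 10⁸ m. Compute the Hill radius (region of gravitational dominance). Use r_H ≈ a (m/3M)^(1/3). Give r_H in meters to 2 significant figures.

1.4 × 10⁷ m

r_H ≈ a (m/3M)^(1/3)
    = (3.5 × 10⁸) × (2.1 × 10²² / (3 × 1.0 × 10²⁶))^(1/3)
    = 1.4 × 10⁷ m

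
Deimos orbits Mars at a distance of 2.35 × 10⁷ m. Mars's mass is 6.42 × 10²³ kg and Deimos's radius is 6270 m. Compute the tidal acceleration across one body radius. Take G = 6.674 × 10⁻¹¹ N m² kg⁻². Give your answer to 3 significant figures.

4.14 × 10⁻⁵ m/s²

The tidal stretch is the gradient of GM/d² times the body's extent r, hence the 1/d³ dependence.
Δa = 2GMr/d³
   = 2 × (6.674 × 10⁻¹¹) × (6.42 × 10²³) × (6270) / (2.35 × 10⁷)³
   = 4.14 × 10⁻⁵ m/s²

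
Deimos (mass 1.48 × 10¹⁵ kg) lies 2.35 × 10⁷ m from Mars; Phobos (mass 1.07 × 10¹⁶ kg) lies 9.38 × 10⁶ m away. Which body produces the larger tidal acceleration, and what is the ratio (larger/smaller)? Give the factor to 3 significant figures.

Phobos, by a factor of ≈ 114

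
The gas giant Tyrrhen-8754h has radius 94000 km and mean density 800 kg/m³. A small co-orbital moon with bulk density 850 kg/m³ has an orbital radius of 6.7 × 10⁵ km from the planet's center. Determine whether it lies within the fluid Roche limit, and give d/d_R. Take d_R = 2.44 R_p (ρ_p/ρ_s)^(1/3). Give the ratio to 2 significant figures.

outside; d/d_R ≈ 3.0

d_R = 2.44 × (94000 km) × (800/850)^(1/3) = 2.248 × 10⁵ km
d/d_R = (6.7 × 10⁵) / (2.248 × 10⁵) = 3.0
Since d/d_R > 1, the body is outside the Roche limit.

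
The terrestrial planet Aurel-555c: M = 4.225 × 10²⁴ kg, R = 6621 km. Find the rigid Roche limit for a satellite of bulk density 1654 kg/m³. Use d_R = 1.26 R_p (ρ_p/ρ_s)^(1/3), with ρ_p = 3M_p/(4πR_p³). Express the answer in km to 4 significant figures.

10680 km

ρ_p = 3M_p/(4πR_p³) = 3 × (4.225 × 10²⁴) / (4π × (6.621 × 10⁶ m)³) = 3475 kg/m³
d_R = 1.26 × 6621 km × (3475/1654)^(1/3)
    = 10680 km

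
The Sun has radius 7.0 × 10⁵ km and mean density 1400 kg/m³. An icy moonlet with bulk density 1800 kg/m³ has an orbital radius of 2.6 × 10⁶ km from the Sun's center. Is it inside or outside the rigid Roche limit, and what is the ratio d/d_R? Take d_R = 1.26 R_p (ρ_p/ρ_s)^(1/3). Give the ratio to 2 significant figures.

d_R = 1.26 × (7.0 × 10⁵ km) × (1400/1800)^(1/3) = 8.111 × 10⁵ km
d/d_R = (2.6 × 10⁶) / (8.111 × 10⁵) = 3.2
Since d/d_R > 1, the body is outside the Roche limit.

outside; d/d_R ≈ 3.2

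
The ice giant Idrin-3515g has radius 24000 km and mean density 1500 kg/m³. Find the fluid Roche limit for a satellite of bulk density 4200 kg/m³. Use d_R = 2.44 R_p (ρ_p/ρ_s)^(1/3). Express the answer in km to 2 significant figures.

d_R = 2.44 × 24000 km × (1500/4200)^(1/3)
    = 42000 km

42000 km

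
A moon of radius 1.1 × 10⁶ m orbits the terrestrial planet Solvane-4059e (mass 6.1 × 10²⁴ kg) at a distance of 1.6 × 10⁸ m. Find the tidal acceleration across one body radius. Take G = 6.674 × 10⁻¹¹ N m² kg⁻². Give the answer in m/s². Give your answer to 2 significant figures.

2.2 × 10⁻⁴ m/s²

a_tidal = 2GMr/d³
        = 2 × (6.674 × 10⁻¹¹) × (6.1 × 10²⁴) × (1.1 × 10⁶) / (1.6 × 10⁸)³
        = 2.2 × 10⁻⁴ m/s²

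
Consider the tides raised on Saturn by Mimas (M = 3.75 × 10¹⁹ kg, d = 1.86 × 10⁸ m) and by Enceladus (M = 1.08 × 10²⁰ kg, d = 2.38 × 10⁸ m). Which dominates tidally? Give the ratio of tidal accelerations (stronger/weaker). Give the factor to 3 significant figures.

Compare M/d³ for the two perturbers:
Mimas: (3.75 × 10¹⁹) / (1.86 × 10⁸)³ = 5.828 × 10⁻⁶
Enceladus: (1.08 × 10²⁰) / (2.38 × 10⁸)³ = 8.011 × 10⁻⁶
Ratio (larger/smaller) = 1.37

Enceladus, by a factor of ≈ 1.37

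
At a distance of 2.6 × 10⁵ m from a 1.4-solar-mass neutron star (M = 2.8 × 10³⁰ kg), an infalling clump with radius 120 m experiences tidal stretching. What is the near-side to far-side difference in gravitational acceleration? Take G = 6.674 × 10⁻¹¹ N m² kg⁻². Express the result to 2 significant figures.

a_tidal = 4GMr/d³
        = 4 × (6.674 × 10⁻¹¹) × (2.8 × 10³⁰) × (120) / (2.6 × 10⁵)³
        = 5.1 × 10⁶ m/s²

5.1 × 10⁶ m/s²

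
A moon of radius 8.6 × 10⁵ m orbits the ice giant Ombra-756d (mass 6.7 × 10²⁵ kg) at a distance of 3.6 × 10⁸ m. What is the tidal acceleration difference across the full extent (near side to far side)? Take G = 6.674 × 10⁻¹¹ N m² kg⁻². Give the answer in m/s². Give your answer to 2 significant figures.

Differencing GM/(d−r)² and GM/(d+r)² to first order in r/d gives 4GMr/d³.
Δa = 4GMr/d³
   = 4 × (6.674 × 10⁻¹¹) × (6.7 × 10²⁵) × (8.6 × 10⁵) / (3.6 × 10⁸)³
   = 3.3 × 10⁻⁴ m/s²

3.3 × 10⁻⁴ m/s²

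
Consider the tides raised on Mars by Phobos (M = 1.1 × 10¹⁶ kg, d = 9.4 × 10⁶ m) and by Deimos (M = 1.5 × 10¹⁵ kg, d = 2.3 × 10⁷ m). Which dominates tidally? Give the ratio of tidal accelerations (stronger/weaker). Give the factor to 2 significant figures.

Phobos, by a factor of ≈ 110

The tide-raising term goes as M/d³ (the gradient of a 1/d² field).
Phobos: (1.1 × 10¹⁶) / (9.4 × 10⁶)³ = 1.324 × 10⁻⁵
Deimos: (1.5 × 10¹⁵) / (2.3 × 10⁷)³ = 1.233 × 10⁻⁷
Ratio (larger/smaller) = 110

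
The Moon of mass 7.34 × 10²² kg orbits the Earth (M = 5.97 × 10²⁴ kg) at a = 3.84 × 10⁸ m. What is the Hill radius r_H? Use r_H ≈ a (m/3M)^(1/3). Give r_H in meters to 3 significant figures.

r_H ≈ a (m/3M)^(1/3)
    = (3.84 × 10⁸) × (7.34 × 10²² / (3 × 5.97 × 10²⁴))^(1/3)
    = 6.15 × 10⁷ m

6.15 × 10⁷ m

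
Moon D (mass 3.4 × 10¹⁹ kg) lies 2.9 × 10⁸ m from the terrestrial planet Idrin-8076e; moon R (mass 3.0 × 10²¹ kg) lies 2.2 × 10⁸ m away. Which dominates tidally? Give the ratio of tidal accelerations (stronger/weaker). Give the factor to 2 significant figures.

Tidal stretch scales as M/d³; compute that for each body.
Moon D: (3.4 × 10¹⁹) / (2.9 × 10⁸)³ = 1.394 × 10⁻⁶
Moon R: (3.0 × 10²¹) / (2.2 × 10⁸)³ = 2.817 × 10⁻⁴
Ratio (larger/smaller) = 200

Moon R, by a factor of ≈ 200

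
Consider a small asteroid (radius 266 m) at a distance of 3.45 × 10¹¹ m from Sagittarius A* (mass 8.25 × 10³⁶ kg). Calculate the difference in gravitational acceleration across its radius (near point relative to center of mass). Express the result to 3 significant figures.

a_tidal = 2GMr/d³
        = 2 × (6.674 × 10⁻¹¹) × (8.25 × 10³⁶) × (266) / (3.45 × 10¹¹)³
        = 7.13 × 10⁻⁶ m/s²

7.13 × 10⁻⁶ m/s²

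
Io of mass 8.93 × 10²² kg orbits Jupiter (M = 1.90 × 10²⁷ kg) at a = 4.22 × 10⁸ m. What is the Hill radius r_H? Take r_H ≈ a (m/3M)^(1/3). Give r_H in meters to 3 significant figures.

r_H ≈ a (m/3M)^(1/3)
    = (4.22 × 10⁸) × (8.93 × 10²² / (3 × 1.90 × 10²⁷))^(1/3)
    = 1.06 × 10⁷ m

1.06 × 10⁷ m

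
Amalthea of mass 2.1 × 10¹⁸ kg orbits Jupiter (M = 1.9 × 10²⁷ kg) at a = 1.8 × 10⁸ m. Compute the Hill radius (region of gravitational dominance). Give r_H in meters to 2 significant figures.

1.3 × 10⁵ m

r_H ≈ a (m/3M)^(1/3)
    = (1.8 × 10⁸) × (2.1 × 10¹⁸ / (3 × 1.9 × 10²⁷))^(1/3)
    = 1.3 × 10⁵ m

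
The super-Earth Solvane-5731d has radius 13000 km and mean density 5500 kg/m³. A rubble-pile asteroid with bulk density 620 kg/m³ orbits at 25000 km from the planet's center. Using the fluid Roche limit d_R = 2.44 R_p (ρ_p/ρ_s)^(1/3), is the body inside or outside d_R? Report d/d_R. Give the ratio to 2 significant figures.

d_R = 2.44 × (13000 km) × (5500/620)^(1/3) = 65660 km
d/d_R = (25000) / (65660) = 0.38
Since d/d_R < 1, the body is inside the Roche limit.

inside; d/d_R ≈ 0.38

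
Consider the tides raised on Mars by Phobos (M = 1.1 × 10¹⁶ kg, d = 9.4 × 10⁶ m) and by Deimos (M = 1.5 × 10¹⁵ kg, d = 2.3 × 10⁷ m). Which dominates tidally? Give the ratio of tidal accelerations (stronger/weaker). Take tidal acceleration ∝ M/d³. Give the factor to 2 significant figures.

Phobos, by a factor of ≈ 110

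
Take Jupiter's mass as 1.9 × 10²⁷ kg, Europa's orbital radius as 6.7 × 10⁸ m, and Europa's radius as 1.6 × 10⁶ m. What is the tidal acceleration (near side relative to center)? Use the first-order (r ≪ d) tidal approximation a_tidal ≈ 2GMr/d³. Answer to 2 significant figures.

Δa = 2GMr/d³
   = 2 × (6.674 × 10⁻¹¹) × (1.9 × 10²⁷) × (1.6 × 10⁶) / (6.7 × 10⁸)³
   = 1.3 × 10⁻³ m/s²

1.3 × 10⁻³ m/s²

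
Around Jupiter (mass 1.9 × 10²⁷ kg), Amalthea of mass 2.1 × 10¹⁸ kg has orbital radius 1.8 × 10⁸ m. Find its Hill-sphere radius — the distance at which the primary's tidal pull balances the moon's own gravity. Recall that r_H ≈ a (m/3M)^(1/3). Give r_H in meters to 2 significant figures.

r_H ≈ a (m/3M)^(1/3)
    = (1.8 × 10⁸) × (2.1 × 10¹⁸ / (3 × 1.9 × 10²⁷))^(1/3)
    = 1.3 × 10⁵ m

1.3 × 10⁵ m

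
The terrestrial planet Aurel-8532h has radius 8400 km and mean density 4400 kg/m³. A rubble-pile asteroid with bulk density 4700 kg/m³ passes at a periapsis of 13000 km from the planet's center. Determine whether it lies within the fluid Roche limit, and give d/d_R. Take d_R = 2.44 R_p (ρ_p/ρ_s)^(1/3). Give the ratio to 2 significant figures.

d_R = 2.44 × (8400 km) × (4400/4700)^(1/3) = 20050 km
d/d_R = (13000) / (20050) = 0.65
Since d/d_R < 1, the body is inside the Roche limit.

inside; d/d_R ≈ 0.65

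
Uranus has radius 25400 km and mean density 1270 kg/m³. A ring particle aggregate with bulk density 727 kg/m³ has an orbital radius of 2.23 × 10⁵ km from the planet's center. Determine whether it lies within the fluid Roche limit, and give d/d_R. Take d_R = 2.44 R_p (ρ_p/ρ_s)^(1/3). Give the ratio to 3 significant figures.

outside; d/d_R ≈ 2.99

d_R = 2.44 × (25400 km) × (1270/727)^(1/3) = 74640 km
d/d_R = (2.23 × 10⁵) / (74640) = 2.99
Since d/d_R > 1, the body is outside the Roche limit.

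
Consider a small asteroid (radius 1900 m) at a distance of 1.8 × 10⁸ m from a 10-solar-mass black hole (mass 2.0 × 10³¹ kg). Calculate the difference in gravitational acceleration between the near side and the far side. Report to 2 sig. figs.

1.7 m/s²

The field gradient is 2GM/d³; across the full diameter 2r the difference is 4GMr/d³.
Δg = 4GMr/d³
   = 4 × (6.674 × 10⁻¹¹) × (2.0 × 10³¹) × (1900) / (1.8 × 10⁸)³
   = 1.7 m/s²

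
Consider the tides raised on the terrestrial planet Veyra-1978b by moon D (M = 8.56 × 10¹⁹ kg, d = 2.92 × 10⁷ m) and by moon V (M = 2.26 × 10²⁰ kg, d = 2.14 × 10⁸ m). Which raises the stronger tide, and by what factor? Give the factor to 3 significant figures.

Tidal stretch scales as M/d³; compute that for each body.
Moon D: (8.56 × 10¹⁹) / (2.92 × 10⁷)³ = 3.438 × 10⁻³
Moon V: (2.26 × 10²⁰) / (2.14 × 10⁸)³ = 2.306 × 10⁻⁵
Ratio (larger/smaller) = 149

Moon D, by a factor of ≈ 149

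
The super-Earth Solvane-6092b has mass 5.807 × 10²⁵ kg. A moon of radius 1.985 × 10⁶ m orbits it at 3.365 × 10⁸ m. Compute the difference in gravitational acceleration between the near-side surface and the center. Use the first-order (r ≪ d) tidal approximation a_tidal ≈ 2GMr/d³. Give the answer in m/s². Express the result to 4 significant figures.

4.038 × 10⁻⁴ m/s²

Δg = 2GMr/d³
   = 2 × (6.674 × 10⁻¹¹) × (5.807 × 10²⁵) × (1.985 × 10⁶) / (3.365 × 10⁸)³
   = 4.038 × 10⁻⁴ m/s²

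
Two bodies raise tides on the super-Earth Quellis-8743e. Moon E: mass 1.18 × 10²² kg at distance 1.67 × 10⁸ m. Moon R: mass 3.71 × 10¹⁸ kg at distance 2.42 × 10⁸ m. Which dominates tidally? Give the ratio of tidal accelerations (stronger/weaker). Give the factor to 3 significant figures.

The tide-raising term goes as M/d³ (the gradient of a 1/d² field).
Moon E: (1.18 × 10²²) / (1.67 × 10⁸)³ = 2.534 × 10⁻³
Moon R: (3.71 × 10¹⁸) / (2.42 × 10⁸)³ = 2.618 × 10⁻⁷
Ratio (larger/smaller) = 9680

Moon E, by a factor of ≈ 9680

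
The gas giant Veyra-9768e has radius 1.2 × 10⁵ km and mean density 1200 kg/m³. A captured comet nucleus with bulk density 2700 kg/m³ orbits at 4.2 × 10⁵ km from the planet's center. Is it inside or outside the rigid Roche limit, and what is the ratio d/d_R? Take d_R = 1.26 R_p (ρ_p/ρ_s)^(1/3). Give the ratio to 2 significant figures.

d_R = 1.26 × (1.2 × 10⁵ km) × (1200/2700)^(1/3) = 1.154 × 10⁵ km
d/d_R = (4.2 × 10⁵) / (1.154 × 10⁵) = 3.6
Since d/d_R > 1, the body is outside the Roche limit.

outside; d/d_R ≈ 3.6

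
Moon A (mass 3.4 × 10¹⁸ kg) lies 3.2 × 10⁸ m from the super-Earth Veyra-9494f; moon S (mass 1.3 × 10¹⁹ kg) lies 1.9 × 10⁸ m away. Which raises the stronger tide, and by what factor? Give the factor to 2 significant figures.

Moon S, by a factor of ≈ 18

The tide-raising term goes as M/d³ (the gradient of a 1/d² field).
Moon A: (3.4 × 10¹⁸) / (3.2 × 10⁸)³ = 1.038 × 10⁻⁷
Moon S: (1.3 × 10¹⁹) / (1.9 × 10⁸)³ = 1.895 × 10⁻⁶
Ratio (larger/smaller) = 18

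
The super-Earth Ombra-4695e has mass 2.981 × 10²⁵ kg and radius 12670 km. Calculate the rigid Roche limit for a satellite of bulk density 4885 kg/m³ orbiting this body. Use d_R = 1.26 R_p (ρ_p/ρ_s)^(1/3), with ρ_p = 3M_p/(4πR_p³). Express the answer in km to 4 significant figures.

ρ_p = 3M_p/(4πR_p³) = 3 × (2.981 × 10²⁵) / (4π × (1.267 × 10⁷ m)³) = 3499 kg/m³
d_R = 1.26 × 12670 km × (3499/4885)^(1/3)
    = 14280 km

14280 km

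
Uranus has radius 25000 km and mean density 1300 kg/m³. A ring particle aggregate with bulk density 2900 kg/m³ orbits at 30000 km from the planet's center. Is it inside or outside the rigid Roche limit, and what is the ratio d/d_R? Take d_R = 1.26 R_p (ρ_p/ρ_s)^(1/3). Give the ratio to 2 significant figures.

d_R = 1.26 × (25000 km) × (1300/2900)^(1/3) = 24110 km
d/d_R = (30000) / (24110) = 1.2
Since d/d_R > 1, the body is outside the Roche limit.

outside; d/d_R ≈ 1.2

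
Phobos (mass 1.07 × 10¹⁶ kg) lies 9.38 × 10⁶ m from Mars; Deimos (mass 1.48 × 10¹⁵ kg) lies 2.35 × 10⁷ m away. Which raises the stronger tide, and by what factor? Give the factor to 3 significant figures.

Phobos, by a factor of ≈ 114

The tide-raising term goes as M/d³ (the gradient of a 1/d² field).
Phobos: (1.07 × 10¹⁶) / (9.38 × 10⁶)³ = 1.297 × 10⁻⁵
Deimos: (1.48 × 10¹⁵) / (2.35 × 10⁷)³ = 1.140 × 10⁻⁷
Ratio (larger/smaller) = 114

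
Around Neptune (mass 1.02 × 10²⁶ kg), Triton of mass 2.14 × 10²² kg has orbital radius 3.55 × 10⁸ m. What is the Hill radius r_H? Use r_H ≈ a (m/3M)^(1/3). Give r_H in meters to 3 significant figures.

1.46 × 10⁷ m

r_H ≈ a (m/3M)^(1/3)
    = (3.55 × 10⁸) × (2.14 × 10²² / (3 × 1.02 × 10²⁶))^(1/3)
    = 1.46 × 10⁷ m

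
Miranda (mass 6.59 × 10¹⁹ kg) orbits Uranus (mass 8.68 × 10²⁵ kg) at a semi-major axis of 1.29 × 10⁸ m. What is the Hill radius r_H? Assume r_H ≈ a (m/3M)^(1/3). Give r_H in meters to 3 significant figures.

r_H ≈ a (m/3M)^(1/3)
    = (1.29 × 10⁸) × (6.59 × 10¹⁹ / (3 × 8.68 × 10²⁵))^(1/3)
    = 8.16 × 10⁵ m

8.16 × 10⁵ m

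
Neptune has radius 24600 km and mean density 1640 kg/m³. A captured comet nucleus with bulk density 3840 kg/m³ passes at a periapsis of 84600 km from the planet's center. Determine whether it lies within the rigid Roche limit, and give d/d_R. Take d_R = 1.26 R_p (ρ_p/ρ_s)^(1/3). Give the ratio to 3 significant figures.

d_R = 1.26 × (24600 km) × (1640/3840)^(1/3) = 23340 km
d/d_R = (84600) / (23340) = 3.62
Since d/d_R > 1, the body is outside the Roche limit.

outside; d/d_R ≈ 3.62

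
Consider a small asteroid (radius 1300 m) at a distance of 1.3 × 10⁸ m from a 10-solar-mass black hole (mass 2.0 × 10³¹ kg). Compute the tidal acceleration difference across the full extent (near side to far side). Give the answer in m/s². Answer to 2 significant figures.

3.2 m/s²

Δa = 4GMr/d³
   = 4 × (6.674 × 10⁻¹¹) × (2.0 × 10³¹) × (1300) / (1.3 × 10⁸)³
   = 3.2 m/s²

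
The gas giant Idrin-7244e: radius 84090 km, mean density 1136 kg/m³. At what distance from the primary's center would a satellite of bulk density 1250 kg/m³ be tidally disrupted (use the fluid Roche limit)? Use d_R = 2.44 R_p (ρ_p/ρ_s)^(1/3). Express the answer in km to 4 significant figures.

d_R = 2.44 × 84090 km × (1136/1250)^(1/3)
    = 1.987 × 10⁵ km

1.987 × 10⁵ km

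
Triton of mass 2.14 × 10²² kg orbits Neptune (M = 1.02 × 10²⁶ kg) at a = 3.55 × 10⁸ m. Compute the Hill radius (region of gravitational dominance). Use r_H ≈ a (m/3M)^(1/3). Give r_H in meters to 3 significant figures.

r_H ≈ a (m/3M)^(1/3)
    = (3.55 × 10⁸) × (2.14 × 10²² / (3 × 1.02 × 10²⁶))^(1/3)
    = 1.46 × 10⁷ m

1.46 × 10⁷ m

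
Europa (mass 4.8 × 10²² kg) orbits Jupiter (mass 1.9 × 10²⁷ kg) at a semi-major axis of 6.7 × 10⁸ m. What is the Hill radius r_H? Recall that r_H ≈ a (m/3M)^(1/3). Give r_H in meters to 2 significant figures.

r_H ≈ a (m/3M)^(1/3)
    = (6.7 × 10⁸) × (4.8 × 10²² / (3 × 1.9 × 10²⁷))^(1/3)
    = 1.4 × 10⁷ m

1.4 × 10⁷ m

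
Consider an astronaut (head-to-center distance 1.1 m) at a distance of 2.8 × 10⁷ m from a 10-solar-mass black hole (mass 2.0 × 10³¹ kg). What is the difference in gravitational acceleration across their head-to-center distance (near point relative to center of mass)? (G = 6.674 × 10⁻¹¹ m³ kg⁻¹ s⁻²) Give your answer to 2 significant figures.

1.3 × 10⁻¹ m/s²

Differencing GM/(d−r)² and GM/d² to first order in r/d gives 2GMr/d³.
Δg = 2GMr/d³
   = 2 × (6.674 × 10⁻¹¹) × (2.0 × 10³¹) × (1.1) / (2.8 × 10⁷)³
   = 1.3 × 10⁻¹ m/s²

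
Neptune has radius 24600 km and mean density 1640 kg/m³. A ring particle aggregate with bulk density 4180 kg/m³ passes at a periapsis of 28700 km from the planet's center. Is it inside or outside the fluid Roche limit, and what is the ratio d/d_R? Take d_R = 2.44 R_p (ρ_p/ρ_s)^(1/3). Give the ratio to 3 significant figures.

inside; d/d_R ≈ 0.653

d_R = 2.44 × (24600 km) × (1640/4180)^(1/3) = 43940 km
d/d_R = (28700) / (43940) = 0.653
Since d/d_R < 1, the body is inside the Roche limit.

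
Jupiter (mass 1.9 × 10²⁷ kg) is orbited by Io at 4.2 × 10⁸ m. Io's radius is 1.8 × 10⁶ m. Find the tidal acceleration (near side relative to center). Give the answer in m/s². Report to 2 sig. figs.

6.2 × 10⁻³ m/s²

Since r ≪ d, expand the inverse-square field across one radius to get the leading 2GMr/d³ term.
Δg = 2GMr/d³
   = 2 × (6.674 × 10⁻¹¹) × (1.9 × 10²⁷) × (1.8 × 10⁶) / (4.2 × 10⁸)³
   = 6.2 × 10⁻³ m/s²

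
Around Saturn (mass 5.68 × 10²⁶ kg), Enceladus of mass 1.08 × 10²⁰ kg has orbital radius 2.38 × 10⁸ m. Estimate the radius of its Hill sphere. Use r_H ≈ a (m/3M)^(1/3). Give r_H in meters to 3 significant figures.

9.49 × 10⁵ m

r_H ≈ a (m/3M)^(1/3)
    = (2.38 × 10⁸) × (1.08 × 10²⁰ / (3 × 5.68 × 10²⁶))^(1/3)
    = 9.49 × 10⁵ m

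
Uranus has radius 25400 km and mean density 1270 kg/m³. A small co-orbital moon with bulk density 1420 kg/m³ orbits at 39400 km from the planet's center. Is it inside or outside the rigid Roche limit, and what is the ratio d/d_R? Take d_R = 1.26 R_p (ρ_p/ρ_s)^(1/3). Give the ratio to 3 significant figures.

outside; d/d_R ≈ 1.28

d_R = 1.26 × (25400 km) × (1270/1420)^(1/3) = 30830 km
d/d_R = (39400) / (30830) = 1.28
Since d/d_R > 1, the body is outside the Roche limit.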